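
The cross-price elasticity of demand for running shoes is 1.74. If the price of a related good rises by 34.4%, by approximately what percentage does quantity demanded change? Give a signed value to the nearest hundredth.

59.86

%ΔQ ≈ E × %ΔP_y = (1.74) × (34.4%) ≈ 59.86%.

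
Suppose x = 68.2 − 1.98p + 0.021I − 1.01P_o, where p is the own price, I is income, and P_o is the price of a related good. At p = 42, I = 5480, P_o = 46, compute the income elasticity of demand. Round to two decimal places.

x = 68.2 − 1.98(42) + 0.021(5480) − 1.01(46) = 68.2 − 83.16 + 115.08 − 46.46 = 53.66.
∂x/∂I = +0.021, so E_I = 0.021·(5480/53.66) ≈ 2.14.
E_I > 1: normal good (luxury).

2.14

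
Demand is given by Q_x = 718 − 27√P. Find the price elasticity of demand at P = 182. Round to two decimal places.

At P = 182, Q_x = 353.7501.
dQ_x/dP = −27/(2√P) = −27/(2·13.4907).
Point elasticity E = (dQ_x/dP)·(P/Q_x) = -1.0007 × 182/353.7501 ≈ -0.51.
|E| < 1, so demand is inelastic at this price.

-0.51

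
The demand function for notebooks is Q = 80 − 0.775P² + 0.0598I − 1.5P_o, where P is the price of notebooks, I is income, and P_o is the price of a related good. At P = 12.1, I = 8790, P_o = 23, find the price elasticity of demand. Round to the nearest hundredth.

Q = 80 − 0.775(12.1)² + 0.0598(8790) − 1.5(23) = 80 − 113.4678 + 525.642 − 34.5 = 457.6743.
∂Q/∂P = −2·0.775·P = -18.755, so E_p = -18.755·(12.1/457.6743) ≈ -0.50.
|E_p| < 1: demand is inelastic.

-0.50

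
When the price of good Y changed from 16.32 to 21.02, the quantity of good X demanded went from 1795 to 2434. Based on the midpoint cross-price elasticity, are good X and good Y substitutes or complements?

%ΔQ_x = (2434 − 1795)/[(1795+2434)/2] = 639/2114.5 ≈ 0.3022.
%ΔP_y = (21.02 − 16.32)/[(16.32+21.02)/2] ≈ 0.2517.
E_xy = 0.3022/0.2517 ≈ 1.200.
E_xy > 0, so the goods are substitutes.

substitutes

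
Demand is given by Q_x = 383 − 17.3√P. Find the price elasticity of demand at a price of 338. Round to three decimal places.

-2.449

At P = 338, Q_x = 64.9434.
dQ_x/dP = −17.3/(2√P) = −17.3/(2·18.3848).
Point elasticity E = (dQ_x/dP)·(P/Q_x) = -0.4705 × 338/64.9434 ≈ -2.449.
|E| > 1, so demand is elastic at this price.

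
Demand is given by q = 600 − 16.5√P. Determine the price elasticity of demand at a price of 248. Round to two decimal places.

At P = 248, q = 340.1577.
dq/dP = −16.5/(2√P) = −16.5/(2·15.748).
Point elasticity E = (dq/dP)·(P/q) = -0.5239 × 248/340.1577 ≈ -0.38.
|E| < 1, so demand is inelastic at this price.

-0.38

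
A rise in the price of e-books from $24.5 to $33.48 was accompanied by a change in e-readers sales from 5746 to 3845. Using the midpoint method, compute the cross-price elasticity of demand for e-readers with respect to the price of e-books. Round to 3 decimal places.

%ΔQ_x = (3845 − 5746)/[(5746+3845)/2] = -1901/4795.5 ≈ -0.3964.
%ΔP_y = (33.48 − 24.5)/[(24.5+33.48)/2] ≈ 0.3098.
E_xy = -0.3964/0.3098 ≈ -1.280.
E_xy < 0, so e-readers and e-books are complements.

-1.280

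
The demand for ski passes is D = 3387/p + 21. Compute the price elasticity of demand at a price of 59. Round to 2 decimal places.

-0.73

At p = 59, D = 78.4068.
dD/dp = −3387/p² = −0.973.
Point elasticity E = (dD/dp)·(p/D) = -0.973 × 59/78.4068 ≈ -0.73.
|E| < 1, so demand is inelastic at this price.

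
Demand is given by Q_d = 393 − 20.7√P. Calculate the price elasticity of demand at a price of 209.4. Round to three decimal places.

-1.603

At P = 209.4, Q_d = 93.4573.
dQ_d/dP = −20.7/(2√P) = −20.7/(2·14.4707).
Point elasticity E = (dQ_d/dP)·(P/Q_d) = -0.7152 × 209.4/93.4573 ≈ -1.603.
|E| > 1, so demand is elastic at this price.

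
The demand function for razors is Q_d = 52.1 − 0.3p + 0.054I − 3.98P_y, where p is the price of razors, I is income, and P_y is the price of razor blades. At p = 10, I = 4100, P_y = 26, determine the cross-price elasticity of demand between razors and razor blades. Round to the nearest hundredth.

-0.62

Q_d = 52.1 − 0.3(10) + 0.054(4100) − 3.98(26) = 52.1 − 3 + 221.4 − 103.48 = 167.02.
∂Q_d/∂P_y = −3.98, so E_xy = -3.98·(26/167.02) ≈ -0.62.
E_xy < 0: the goods are complements.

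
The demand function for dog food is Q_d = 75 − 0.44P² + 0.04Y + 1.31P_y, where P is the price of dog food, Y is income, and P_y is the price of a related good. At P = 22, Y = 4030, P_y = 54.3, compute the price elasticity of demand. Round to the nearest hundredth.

-4.51

First evaluate Q_d: 75 − 0.44(22)² + 0.04(4030) + 1.31(54.3) = 75 − 212.96 + 161.2 + 71.133 = 94.373.
∂Q_d/∂P = −2·0.44·P = -19.36, so E_p = -19.36·(22/94.373) ≈ -4.51.
|E_p| > 1: demand is elastic.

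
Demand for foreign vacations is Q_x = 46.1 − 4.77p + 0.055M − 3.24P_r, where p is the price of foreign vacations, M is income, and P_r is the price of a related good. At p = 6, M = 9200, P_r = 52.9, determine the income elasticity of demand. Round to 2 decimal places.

1.44

First evaluate Q_x: 46.1 − 4.77(6) + 0.055(9200) − 3.24(52.9) = 46.1 − 28.62 + 506 − 171.396 = 352.084.
∂Q_x/∂M = +0.055, so E_I = 0.055·(9200/352.084) ≈ 1.44.
E_I > 1: normal good (luxury).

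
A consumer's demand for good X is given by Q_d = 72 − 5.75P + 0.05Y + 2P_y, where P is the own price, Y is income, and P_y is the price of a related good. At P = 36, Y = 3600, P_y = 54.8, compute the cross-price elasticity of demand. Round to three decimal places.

Evaluating quantity at (P, Y, P_y) gives Q_d = 72 − 5.75(36) + 0.05(3600) + 2(54.8) = 72 − 207 + 180 + 109.6 = 154.6.
∂Q_d/∂P_y = +2, so E_xy = 2·(54.8/154.6) ≈ 0.709.
E_xy > 0: the goods are substitutes.

0.709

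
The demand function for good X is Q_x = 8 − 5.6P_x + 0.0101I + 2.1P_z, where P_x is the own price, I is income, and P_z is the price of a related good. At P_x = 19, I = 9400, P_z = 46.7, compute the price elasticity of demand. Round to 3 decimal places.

At the given point, Q_x = 8 − 5.6(19) + 0.0101(9400) + 2.1(46.7) = 8 − 106.4 + 94.94 + 98.07 = 94.61.
∂Q_x/∂P_x = −5.6, so E_p = (−5.6)·(19/94.61) ≈ -1.125.
|E_p| > 1: demand is elastic.

-1.125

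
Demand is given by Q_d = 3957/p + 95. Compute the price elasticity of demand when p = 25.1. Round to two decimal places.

-0.62

At p = 25.1, Q_d = 252.6494.
dQ_d/dp = −3957/p² = −6.2809.
Point elasticity E = (dQ_d/dp)·(p/Q_d) = -6.2809 × 25.1/252.6494 ≈ -0.62.
|E| < 1, so demand is inelastic at this price.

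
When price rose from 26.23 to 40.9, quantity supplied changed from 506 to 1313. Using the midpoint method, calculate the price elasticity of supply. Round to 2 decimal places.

%Δq = (1313 − 506)/[(506 + 1313)/2] = 807/909.5 ≈ 0.8873.
%ΔP = (40.9 − 26.23)/[(26.23 + 40.9)/2] = 14.67/33.565 ≈ 0.4371.
Arc elasticity E = %Δq/%ΔP ≈ 0.8873/0.4371 ≈ 2.03.
|E| > 1: supply is elastic over this range.

2.03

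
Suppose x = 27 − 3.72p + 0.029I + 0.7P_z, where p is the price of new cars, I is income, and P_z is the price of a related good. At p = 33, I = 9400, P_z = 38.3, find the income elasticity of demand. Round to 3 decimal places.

Substituting, x = 27 − 3.72(33) + 0.029(9400) + 0.7(38.3) = 27 − 122.76 + 272.6 + 26.81 = 203.65.
∂x/∂I = +0.029, so E_I = 0.029·(9400/203.65) ≈ 1.339.
E_I > 1: normal good (luxury).

1.339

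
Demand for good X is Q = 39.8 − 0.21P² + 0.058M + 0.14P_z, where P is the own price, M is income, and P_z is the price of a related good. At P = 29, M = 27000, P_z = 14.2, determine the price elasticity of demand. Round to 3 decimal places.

First evaluate Q: 39.8 − 0.21(29)² + 0.058(27000) + 0.14(14.2) = 39.8 − 176.61 + 1566 + 1.988 = 1431.178.
∂Q/∂P = −2·0.21·P = -12.18, so E_p = -12.18·(29/1431.178) ≈ -0.247.
|E_p| < 1: demand is inelastic.

-0.247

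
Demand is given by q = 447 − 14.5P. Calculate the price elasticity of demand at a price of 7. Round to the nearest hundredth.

At P = 7, q = 345.5.
dq/dP = −14.5.
Point elasticity E = (dq/dP)·(P/q) = -14.5 × 7/345.5 ≈ -0.29.
|E| < 1, so demand is inelastic at this price.

-0.29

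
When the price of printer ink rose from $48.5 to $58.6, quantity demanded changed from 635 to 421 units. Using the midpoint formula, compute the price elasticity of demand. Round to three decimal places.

-2.149

%Δq = (421 − 635)/[(635 + 421)/2] = -214/528 ≈ -0.4053.
%ΔP = (58.6 − 48.5)/[(48.5 + 58.6)/2] = 10.1/53.55 ≈ 0.1886.
Arc elasticity E = %Δq/%ΔP ≈ -0.4053/0.1886 ≈ -2.149.
|E| > 1: demand is elastic over this range.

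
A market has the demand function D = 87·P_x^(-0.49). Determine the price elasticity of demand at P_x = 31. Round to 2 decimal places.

-0.49

For a Cobb–Douglas (constant-elasticity) form D = A·P_x^α·…, the elasticity with respect to P_x equals the exponent α at every point.
Here the exponent on P_x is -0.49, so the price elasticity of demand is -0.49.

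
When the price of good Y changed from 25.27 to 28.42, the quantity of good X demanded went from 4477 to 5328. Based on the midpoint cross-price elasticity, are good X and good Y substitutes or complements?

%ΔQ_x = (5328 − 4477)/[(4477+5328)/2] = 851/4902.5 ≈ 0.1736.
%ΔP_y = (28.42 − 25.27)/[(25.27+28.42)/2] ≈ 0.1173.
E_xy = 0.1736/0.1173 ≈ 1.479.
E_xy > 0, so the goods are substitutes.

substitutes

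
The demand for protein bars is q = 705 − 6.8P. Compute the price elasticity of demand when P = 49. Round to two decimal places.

-0.90

At P = 49, q = 371.8.
dq/dP = −6.8.
Point elasticity E = (dq/dP)·(P/q) = -6.8 × 49/371.8 ≈ -0.90.
|E| < 1, so demand is inelastic at this price.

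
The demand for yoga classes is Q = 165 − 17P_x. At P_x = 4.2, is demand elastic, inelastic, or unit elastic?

inelastic

At P_x = 4.2, Q = 93.6.
dQ/dP_x = −17.
Point elasticity E = (dQ/dP_x)·(P_x/Q) = -17 × 4.2/93.6 ≈ -0.763.
|E| ≈ 0.763 < 1, so demand is inelastic.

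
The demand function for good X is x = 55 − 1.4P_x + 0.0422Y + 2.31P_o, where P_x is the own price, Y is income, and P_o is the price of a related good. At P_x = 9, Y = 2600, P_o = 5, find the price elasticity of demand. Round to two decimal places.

Substituting, x = 55 − 1.4(9) + 0.0422(2600) + 2.31(5) = 55 − 12.6 + 109.72 + 11.55 = 163.67.
∂x/∂P_x = −1.4, so E_p = (−1.4)·(9/163.67) ≈ -0.08.
|E_p| < 1: demand is inelastic.

-0.08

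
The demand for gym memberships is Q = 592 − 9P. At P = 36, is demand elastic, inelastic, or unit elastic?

At P = 36, Q = 268.
dQ/dP = −9.
Point elasticity E = (dQ/dP)·(P/Q) = -9 × 36/268 ≈ -1.209.
|E| ≈ 1.209 > 1, so demand is elastic.

elastic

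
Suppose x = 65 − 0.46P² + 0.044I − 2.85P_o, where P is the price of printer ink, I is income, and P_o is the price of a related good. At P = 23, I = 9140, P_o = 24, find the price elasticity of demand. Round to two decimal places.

-3.13

At the given point, x = 65 − 0.46(23)² + 0.044(9140) − 2.85(24) = 65 − 243.34 + 402.16 − 68.4 = 155.42.
∂x/∂P = −2·0.46·P = -21.16, so E_p = -21.16·(23/155.42) ≈ -3.13.
|E_p| > 1: demand is elastic.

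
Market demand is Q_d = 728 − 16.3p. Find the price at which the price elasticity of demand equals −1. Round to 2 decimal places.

22.33

For linear demand Q_d = a − bp, E = −bp/(a − bp). |E| = 1 ⇒ bp = a − bp ⇒ p = a/(2b).
p = 728/(2·16.3) ≈ 22.33.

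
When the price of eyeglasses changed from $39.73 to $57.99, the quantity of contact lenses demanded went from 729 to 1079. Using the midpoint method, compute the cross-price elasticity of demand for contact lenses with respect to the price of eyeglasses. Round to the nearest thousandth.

%ΔQ_x = (1079 − 729)/[(729+1079)/2] = 350/904 ≈ 0.3872.
%ΔP_y = (57.99 − 39.73)/[(39.73+57.99)/2] ≈ 0.3737.
E_xy = 0.3872/0.3737 ≈ 1.036.
E_xy > 0, so contact lenses and eyeglasses are substitutes.

1.036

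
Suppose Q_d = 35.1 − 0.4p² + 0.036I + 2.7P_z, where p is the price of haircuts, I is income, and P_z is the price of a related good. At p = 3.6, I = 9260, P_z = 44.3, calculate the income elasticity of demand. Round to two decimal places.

0.69

Q_d = 35.1 − 0.4(3.6)² + 0.036(9260) + 2.7(44.3) = 35.1 − 5.184 + 333.36 + 119.61 = 482.886.
∂Q_d/∂I = +0.036, so E_I = 0.036·(9260/482.886) ≈ 0.69.
E_I ∈ (0,1): normal good (necessity).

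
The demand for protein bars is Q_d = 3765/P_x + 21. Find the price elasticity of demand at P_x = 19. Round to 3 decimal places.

-0.904

At P_x = 19, Q_d = 219.1579.
dQ_d/dP_x = −3765/P_x² = −10.4294.
Point elasticity E = (dQ_d/dP_x)·(P_x/Q_d) = -10.4294 × 19/219.1579 ≈ -0.904.
|E| < 1, so demand is inelastic at this price.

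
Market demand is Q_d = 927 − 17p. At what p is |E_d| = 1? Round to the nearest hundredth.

27.26

For linear demand Q_d = a − bp, E = −bp/(a − bp). |E| = 1 ⇒ bp = a − bp ⇒ p = a/(2b).
p = 927/(2·17) ≈ 27.26.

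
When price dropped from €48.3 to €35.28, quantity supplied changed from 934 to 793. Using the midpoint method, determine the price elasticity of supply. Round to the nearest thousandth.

0.524

%Δq = (793 − 934)/[(934 + 793)/2] = -141/863.5 ≈ -0.1633.
%Δp = (35.28 − 48.3)/[(48.3 + 35.28)/2] = -13.02/41.79 ≈ -0.3116.
Arc elasticity E = %Δq/%Δp ≈ -0.1633/-0.3116 ≈ 0.524.
|E| < 1: supply is inelastic over this range.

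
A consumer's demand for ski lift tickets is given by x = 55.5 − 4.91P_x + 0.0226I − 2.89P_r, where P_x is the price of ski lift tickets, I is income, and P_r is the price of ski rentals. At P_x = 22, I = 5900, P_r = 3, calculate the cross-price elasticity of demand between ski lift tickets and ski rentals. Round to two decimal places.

-0.12

Evaluating quantity at (P_x, I, P_r) gives x = 55.5 − 4.91(22) + 0.0226(5900) − 2.89(3) = 55.5 − 108.02 + 133.34 − 8.67 = 72.15.
∂x/∂P_r = −2.89, so E_xy = -2.89·(3/72.15) ≈ -0.12.
E_xy < 0: the goods are complements.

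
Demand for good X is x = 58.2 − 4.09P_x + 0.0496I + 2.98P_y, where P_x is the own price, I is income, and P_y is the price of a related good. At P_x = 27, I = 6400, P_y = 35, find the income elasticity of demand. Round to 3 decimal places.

0.859

At the given point, x = 58.2 − 4.09(27) + 0.0496(6400) + 2.98(35) = 58.2 − 110.43 + 317.44 + 104.3 = 369.51.
∂x/∂I = +0.0496, so E_I = 0.0496·(6400/369.51) ≈ 0.859.
E_I ∈ (0,1): normal good (necessity).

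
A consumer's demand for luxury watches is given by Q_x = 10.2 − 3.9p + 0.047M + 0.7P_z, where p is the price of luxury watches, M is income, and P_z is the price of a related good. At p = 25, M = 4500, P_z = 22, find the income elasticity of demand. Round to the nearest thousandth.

1.515

Q_x = 10.2 − 3.9(25) + 0.047(4500) + 0.7(22) = 10.2 − 97.5 + 211.5 + 15.4 = 139.6.
∂Q_x/∂M = +0.047, so E_I = 0.047·(4500/139.6) ≈ 1.515.
E_I > 1: normal good (luxury).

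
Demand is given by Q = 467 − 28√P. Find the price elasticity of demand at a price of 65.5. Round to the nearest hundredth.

At P = 65.5, Q = 240.3902.
dQ/dP = −28/(2√P) = −28/(2·8.0932).
Point elasticity E = (dQ/dP)·(P/Q) = -1.7298 × 65.5/240.3902 ≈ -0.47.
|E| < 1, so demand is inelastic at this price.

-0.47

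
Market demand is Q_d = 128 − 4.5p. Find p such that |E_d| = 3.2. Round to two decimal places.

21.67

Set −bp/(a − bp) = −3.2 ⇒ bp = 3.2(a − bp) ⇒ bp(1+3.2) = 3.2·a.
p = 3.2·128/(4.5·4.2) ≈ 21.67.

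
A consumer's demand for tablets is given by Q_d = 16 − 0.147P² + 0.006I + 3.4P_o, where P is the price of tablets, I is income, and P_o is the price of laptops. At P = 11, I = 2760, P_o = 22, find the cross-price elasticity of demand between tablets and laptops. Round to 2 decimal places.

0.84

Substituting, Q_d = 16 − 0.147(11)² + 0.006(2760) + 3.4(22) = 16 − 17.787 + 16.56 + 74.8 = 89.573.
∂Q_d/∂P_o = +3.4, so E_xy = 3.4·(22/89.573) ≈ 0.84.
E_xy > 0: the goods are substitutes.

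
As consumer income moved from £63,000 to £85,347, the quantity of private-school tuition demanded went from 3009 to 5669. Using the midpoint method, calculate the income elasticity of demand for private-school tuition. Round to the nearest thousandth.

2.035

%ΔQ = (5669 − 3009)/[(3009+5669)/2] = 2660/4339 ≈ 0.6130.
%ΔI = (85,347 − 63,000)/[(63,000+85,347)/2] = 22347/74173.5 ≈ 0.3013.
E_I = %ΔQ/%ΔI ≈ 2.035.
E_I > 1: normal good (luxury).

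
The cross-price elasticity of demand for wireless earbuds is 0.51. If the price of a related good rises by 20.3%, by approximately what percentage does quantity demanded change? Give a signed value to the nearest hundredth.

10.35

%ΔQ ≈ E × %ΔP_y = (0.51) × (20.3%) ≈ 10.35%.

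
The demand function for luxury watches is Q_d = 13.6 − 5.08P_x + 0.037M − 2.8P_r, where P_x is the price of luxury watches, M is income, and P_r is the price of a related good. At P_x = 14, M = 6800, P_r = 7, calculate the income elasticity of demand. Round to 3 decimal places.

Substituting, Q_d = 13.6 − 5.08(14) + 0.037(6800) − 2.8(7) = 13.6 − 71.12 + 251.6 − 19.6 = 174.48.
∂Q_d/∂M = +0.037, so E_I = 0.037·(6800/174.48) ≈ 1.442.
E_I > 1: normal good (luxury).

1.442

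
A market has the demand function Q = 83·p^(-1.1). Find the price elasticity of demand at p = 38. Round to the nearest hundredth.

-1.10

For a Cobb–Douglas (constant-elasticity) form Q = A·p^α·…, the elasticity with respect to p equals the exponent α at every point.
Here the exponent on p is -1.1, so the price elasticity of demand is -1.10.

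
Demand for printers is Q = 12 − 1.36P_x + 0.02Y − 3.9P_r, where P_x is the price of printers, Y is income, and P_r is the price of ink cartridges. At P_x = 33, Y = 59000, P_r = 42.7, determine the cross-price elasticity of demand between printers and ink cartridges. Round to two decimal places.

Substituting, Q = 12 − 1.36(33) + 0.02(59000) − 3.9(42.7) = 12 − 44.88 + 1180 − 166.53 = 980.59.
∂Q/∂P_r = −3.9, so E_xy = -3.9·(42.7/980.59) ≈ -0.17.
E_xy < 0: the goods are complements.

-0.17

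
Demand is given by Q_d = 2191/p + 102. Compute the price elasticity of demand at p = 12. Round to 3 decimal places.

-0.642

At p = 12, Q_d = 284.5833.
dQ_d/dp = −2191/p² = −15.2153.
Point elasticity E = (dQ_d/dp)·(p/Q_d) = -15.2153 × 12/284.5833 ≈ -0.642.
|E| < 1, so demand is inelastic at this price.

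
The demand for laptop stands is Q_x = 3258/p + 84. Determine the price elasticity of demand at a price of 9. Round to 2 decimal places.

At p = 9, Q_x = 446.
dQ_x/dp = −3258/p² = −40.2222.
Point elasticity E = (dQ_x/dp)·(p/Q_x) = -40.2222 × 9/446 ≈ -0.81.
|E| < 1, so demand is inelastic at this price.

-0.81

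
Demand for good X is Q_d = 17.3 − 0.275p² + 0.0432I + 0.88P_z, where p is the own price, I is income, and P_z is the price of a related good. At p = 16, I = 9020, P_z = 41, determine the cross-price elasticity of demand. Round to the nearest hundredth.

Evaluating quantity at (p, I, P_z) gives Q_d = 17.3 − 0.275(16)² + 0.0432(9020) + 0.88(41) = 17.3 − 70.4 + 389.664 + 36.08 = 372.644.
∂Q_d/∂P_z = +0.88, so E_xy = 0.88·(41/372.644) ≈ 0.10.
E_xy > 0: the goods are substitutes.

0.10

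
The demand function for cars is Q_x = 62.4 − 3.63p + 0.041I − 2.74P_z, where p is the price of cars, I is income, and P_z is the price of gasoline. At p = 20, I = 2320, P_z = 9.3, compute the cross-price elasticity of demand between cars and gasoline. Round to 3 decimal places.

-0.429

First evaluate Q_x: 62.4 − 3.63(20) + 0.041(2320) − 2.74(9.3) = 62.4 − 72.6 + 95.12 − 25.482 = 59.438.
∂Q_x/∂P_z = −2.74, so E_xy = -2.74·(9.3/59.438) ≈ -0.429.
E_xy < 0: the goods are complements.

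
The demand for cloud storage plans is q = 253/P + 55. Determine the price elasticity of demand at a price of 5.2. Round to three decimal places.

-0.469

At P = 5.2, q = 103.6538.
dq/dP = −253/P² = −9.3565.
Point elasticity E = (dq/dP)·(P/q) = -9.3565 × 5.2/103.6538 ≈ -0.469.
|E| < 1, so demand is inelastic at this price.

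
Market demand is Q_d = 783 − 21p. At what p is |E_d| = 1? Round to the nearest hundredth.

18.64

For linear demand Q_d = a − bp, E = −bp/(a − bp). |E| = 1 ⇒ bp = a − bp ⇒ p = a/(2b).
p = 783/(2·21) ≈ 18.64.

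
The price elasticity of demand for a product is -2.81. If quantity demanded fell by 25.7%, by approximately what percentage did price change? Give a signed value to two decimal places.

9.15

%ΔQ ≈ E × %ΔP ⇒ %ΔP = %ΔQ / E = (-25.7%)/(-2.81) ≈ 9.15%.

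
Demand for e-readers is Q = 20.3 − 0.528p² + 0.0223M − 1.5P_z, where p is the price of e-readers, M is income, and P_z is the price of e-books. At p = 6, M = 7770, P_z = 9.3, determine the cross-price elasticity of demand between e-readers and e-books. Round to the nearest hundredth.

First evaluate Q: 20.3 − 0.528(6)² + 0.0223(7770) − 1.5(9.3) = 20.3 − 19.008 + 173.271 − 13.95 = 160.613.
∂Q/∂P_z = −1.5, so E_xy = -1.5·(9.3/160.613) ≈ -0.09.
E_xy < 0: the goods are complements.

-0.09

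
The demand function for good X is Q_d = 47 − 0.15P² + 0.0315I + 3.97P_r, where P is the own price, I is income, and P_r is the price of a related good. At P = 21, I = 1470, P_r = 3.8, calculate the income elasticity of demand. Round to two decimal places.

1.10

First evaluate Q_d: 47 − 0.15(21)² + 0.0315(1470) + 3.97(3.8) = 47 − 66.15 + 46.305 + 15.086 = 42.241.
∂Q_d/∂I = +0.0315, so E_I = 0.0315·(1470/42.241) ≈ 1.10.
E_I > 1: normal good (luxury).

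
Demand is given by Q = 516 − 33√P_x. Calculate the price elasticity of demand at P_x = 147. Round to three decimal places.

At P_x = 147, Q = 115.8963.
dQ/dP_x = −33/(2√P_x) = −33/(2·12.1244).
Point elasticity E = (dQ/dP_x)·(P_x/Q) = -1.3609 × 147/115.8963 ≈ -1.726.
|E| > 1, so demand is elastic at this price.

-1.726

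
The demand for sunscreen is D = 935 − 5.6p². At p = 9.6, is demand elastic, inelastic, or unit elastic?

elastic

At p = 9.6, D = 418.904.
dD/dp = −2·5.6·p = −107.52.
Point elasticity E = (dD/dp)·(p/D) = -107.52 × 9.6/418.904 ≈ -2.464.
|E| ≈ 2.464 > 1, so demand is elastic.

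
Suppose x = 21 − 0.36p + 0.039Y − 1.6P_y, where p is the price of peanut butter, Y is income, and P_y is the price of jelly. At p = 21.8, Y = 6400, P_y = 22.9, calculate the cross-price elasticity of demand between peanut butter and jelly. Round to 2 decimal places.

At the given point, x = 21 − 0.36(21.8) + 0.039(6400) − 1.6(22.9) = 21 − 7.848 + 249.6 − 36.64 = 226.112.
∂x/∂P_y = −1.6, so E_xy = -1.6·(22.9/226.112) ≈ -0.16.
E_xy < 0: the goods are complements.

-0.16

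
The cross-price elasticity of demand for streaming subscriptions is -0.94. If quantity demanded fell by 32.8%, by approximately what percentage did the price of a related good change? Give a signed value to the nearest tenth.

34.9

%ΔQ ≈ E × %ΔP_y ⇒ %ΔP_y = %ΔQ / E = (-32.8%)/(-0.94) ≈ 34.9%.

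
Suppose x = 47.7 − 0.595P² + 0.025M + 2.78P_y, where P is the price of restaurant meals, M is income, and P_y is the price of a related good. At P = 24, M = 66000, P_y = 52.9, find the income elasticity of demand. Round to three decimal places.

At the given point, x = 47.7 − 0.595(24)² + 0.025(66000) + 2.78(52.9) = 47.7 − 342.72 + 1650 + 147.062 = 1502.042.
∂x/∂M = +0.025, so E_I = 0.025·(66000/1502.042) ≈ 1.099.
E_I > 1: normal good (luxury).

1.099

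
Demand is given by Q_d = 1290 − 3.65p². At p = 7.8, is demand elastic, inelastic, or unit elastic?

At p = 7.8, Q_d = 1067.934.
dQ_d/dp = −2·3.65·p = −56.94.
Point elasticity E = (dQ_d/dp)·(p/Q_d) = -56.94 × 7.8/1067.934 ≈ -0.416.
|E| ≈ 0.416 < 1, so demand is inelastic.

inelastic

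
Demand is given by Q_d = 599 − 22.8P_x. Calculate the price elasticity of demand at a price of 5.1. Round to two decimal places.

At P_x = 5.1, Q_d = 482.72.
dQ_d/dP_x = −22.8.
Point elasticity E = (dQ_d/dP_x)·(P_x/Q_d) = -22.8 × 5.1/482.72 ≈ -0.24.
|E| < 1, so demand is inelastic at this price.

-0.24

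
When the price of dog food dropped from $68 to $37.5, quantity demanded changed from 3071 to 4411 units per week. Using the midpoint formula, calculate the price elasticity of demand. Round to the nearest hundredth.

-0.62

%Δq = (4411 − 3071)/[(3071 + 4411)/2] = 1340/3741 ≈ 0.3582.
%Δp = (37.5 − 68)/[(68 + 37.5)/2] = -30.5/52.75 ≈ -0.5782.
Arc elasticity E = %Δq/%Δp ≈ 0.3582/-0.5782 ≈ -0.62.
|E| < 1: demand is inelastic over this range.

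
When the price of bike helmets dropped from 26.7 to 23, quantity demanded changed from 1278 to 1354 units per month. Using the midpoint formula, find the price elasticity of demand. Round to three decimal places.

-0.388

%Δq = (1354 − 1278)/[(1278 + 1354)/2] = 76/1316 ≈ 0.0578.
%ΔP = (23 − 26.7)/[(26.7 + 23)/2] = -3.7/24.85 ≈ -0.1489.
Arc elasticity E = %Δq/%ΔP ≈ 0.0578/-0.1489 ≈ -0.388.
|E| < 1: demand is inelastic over this range.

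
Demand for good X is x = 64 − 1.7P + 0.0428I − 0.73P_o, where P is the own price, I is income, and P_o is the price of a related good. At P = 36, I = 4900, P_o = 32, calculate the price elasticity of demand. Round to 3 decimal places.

Substituting, x = 64 − 1.7(36) + 0.0428(4900) − 0.73(32) = 64 − 61.2 + 209.72 − 23.36 = 189.16.
∂x/∂P = −1.7, so E_p = (−1.7)·(36/189.16) ≈ -0.324.
|E_p| < 1: demand is inelastic.

-0.324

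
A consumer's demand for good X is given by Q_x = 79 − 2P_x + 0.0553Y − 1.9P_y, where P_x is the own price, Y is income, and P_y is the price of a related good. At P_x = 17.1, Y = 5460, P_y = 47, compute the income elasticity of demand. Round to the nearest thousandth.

1.173

First evaluate Q_x: 79 − 2(17.1) + 0.0553(5460) − 1.9(47) = 79 − 34.2 + 301.938 − 89.3 = 257.438.
∂Q_x/∂Y = +0.0553, so E_I = 0.0553·(5460/257.438) ≈ 1.173.
E_I > 1: normal good (luxury).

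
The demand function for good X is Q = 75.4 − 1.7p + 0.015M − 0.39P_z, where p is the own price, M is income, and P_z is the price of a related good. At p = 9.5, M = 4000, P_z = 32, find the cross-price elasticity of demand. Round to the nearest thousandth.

-0.117

Substituting, Q = 75.4 − 1.7(9.5) + 0.015(4000) − 0.39(32) = 75.4 − 16.15 + 60 − 12.48 = 106.77.
∂Q/∂P_z = −0.39, so E_xy = -0.39·(32/106.77) ≈ -0.117.
E_xy < 0: the goods are complements.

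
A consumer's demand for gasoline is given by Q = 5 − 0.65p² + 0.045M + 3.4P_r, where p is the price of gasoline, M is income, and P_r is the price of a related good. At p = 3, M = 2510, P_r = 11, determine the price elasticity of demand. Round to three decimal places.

Substituting, Q = 5 − 0.65(3)² + 0.045(2510) + 3.4(11) = 5 − 5.85 + 112.95 + 37.4 = 149.5.
∂Q/∂p = −2·0.65·p = -3.9, so E_p = -3.9·(3/149.5) ≈ -0.078.
|E_p| < 1: demand is inelastic.

-0.078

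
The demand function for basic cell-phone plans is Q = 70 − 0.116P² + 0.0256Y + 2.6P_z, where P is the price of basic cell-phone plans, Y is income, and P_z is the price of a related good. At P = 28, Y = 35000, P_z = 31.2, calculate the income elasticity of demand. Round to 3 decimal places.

0.937

Evaluating quantity at (P, Y, P_z) gives Q = 70 − 0.116(28)² + 0.0256(35000) + 2.6(31.2) = 70 − 90.944 + 896 + 81.12 = 956.176.
∂Q/∂Y = +0.0256, so E_I = 0.0256·(35000/956.176) ≈ 0.937.
E_I ∈ (0,1): normal good (necessity).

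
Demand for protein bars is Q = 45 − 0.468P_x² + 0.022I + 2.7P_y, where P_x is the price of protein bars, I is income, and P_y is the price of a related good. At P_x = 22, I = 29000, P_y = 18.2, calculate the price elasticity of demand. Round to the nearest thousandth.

First evaluate Q: 45 − 0.468(22)² + 0.022(29000) + 2.7(18.2) = 45 − 226.512 + 638 + 49.14 = 505.628.
∂Q/∂P_x = −2·0.468·P_x = -20.592, so E_p = -20.592·(22/505.628) ≈ -0.896.
|E_p| < 1: demand is inelastic.

-0.896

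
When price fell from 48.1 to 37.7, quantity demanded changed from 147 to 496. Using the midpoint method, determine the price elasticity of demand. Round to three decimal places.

-4.478

%ΔQ = (496 − 147)/[(147 + 496)/2] = 349/321.5 ≈ 1.0855.
%ΔP = (37.7 − 48.1)/[(48.1 + 37.7)/2] = -10.4/42.9 ≈ -0.2424.
Arc elasticity E = %ΔQ/%ΔP ≈ 1.0855/-0.2424 ≈ -4.478.
|E| > 1: demand is elastic over this range.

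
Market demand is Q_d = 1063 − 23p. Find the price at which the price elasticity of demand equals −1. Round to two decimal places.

For linear demand Q_d = a − bp, E = −bp/(a − bp). |E| = 1 ⇒ bp = a − bp ⇒ p = a/(2b).
p = 1063/(2·23) ≈ 23.11.

23.11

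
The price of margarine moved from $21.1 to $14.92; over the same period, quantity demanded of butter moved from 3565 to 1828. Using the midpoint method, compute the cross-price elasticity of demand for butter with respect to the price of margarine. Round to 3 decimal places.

%ΔQ_x = (1828 − 3565)/[(3565+1828)/2] = -1737/2696.5 ≈ -0.6442.
%ΔP_y = (14.92 − 21.1)/[(21.1+14.92)/2] ≈ -0.3431.
E_xy = -0.6442/-0.3431 ≈ 1.877.
E_xy > 0, so butter and margarine are substitutes.

1.877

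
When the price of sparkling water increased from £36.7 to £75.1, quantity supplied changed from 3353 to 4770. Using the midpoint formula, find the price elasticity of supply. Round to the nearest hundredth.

0.51

%ΔQ = (4770 − 3353)/[(3353 + 4770)/2] = 1417/4061.5 ≈ 0.3489.
%Δp = (75.1 − 36.7)/[(36.7 + 75.1)/2] = 38.4/55.9 ≈ 0.6869.
Arc elasticity E = %ΔQ/%Δp ≈ 0.3489/0.6869 ≈ 0.51.
|E| < 1: supply is inelastic over this range.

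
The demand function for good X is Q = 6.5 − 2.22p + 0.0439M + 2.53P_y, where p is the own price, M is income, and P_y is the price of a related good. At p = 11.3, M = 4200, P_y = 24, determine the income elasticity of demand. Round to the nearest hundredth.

0.81

Substituting, Q = 6.5 − 2.22(11.3) + 0.0439(4200) + 2.53(24) = 6.5 − 25.086 + 184.38 + 60.72 = 226.514.
∂Q/∂M = +0.0439, so E_I = 0.0439·(4200/226.514) ≈ 0.81.
E_I ∈ (0,1): normal good (necessity).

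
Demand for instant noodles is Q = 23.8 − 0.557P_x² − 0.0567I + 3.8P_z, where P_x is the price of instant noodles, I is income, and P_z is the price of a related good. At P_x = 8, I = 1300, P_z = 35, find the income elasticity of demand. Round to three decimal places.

-1.554

At the given point, Q = 23.8 − 0.557(8)² − 0.0567(1300) + 3.8(35) = 23.8 − 35.648 − 73.71 + 133 = 47.442.
∂Q/∂I = −0.0567, so E_I = -0.0567·(1300/47.442) ≈ -1.554.
E_I < 0: inferior good.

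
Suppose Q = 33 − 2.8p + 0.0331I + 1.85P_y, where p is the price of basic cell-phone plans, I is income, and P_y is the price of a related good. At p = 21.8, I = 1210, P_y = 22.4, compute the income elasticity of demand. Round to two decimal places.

0.75

Substituting, Q = 33 − 2.8(21.8) + 0.0331(1210) + 1.85(22.4) = 33 − 61.04 + 40.051 + 41.44 = 53.451.
∂Q/∂I = +0.0331, so E_I = 0.0331·(1210/53.451) ≈ 0.75.
E_I ∈ (0,1): normal good (necessity).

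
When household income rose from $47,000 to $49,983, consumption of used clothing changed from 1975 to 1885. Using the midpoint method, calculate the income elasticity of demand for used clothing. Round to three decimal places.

%ΔQ = (1885 − 1975)/[(1975+1885)/2] = -90/1930 ≈ -0.0466.
%ΔY = (49,983 − 47,000)/[(47,000+49,983)/2] = 2983/48491.5 ≈ 0.0615.
E_I = %ΔQ/%ΔY ≈ -0.758.
E_I < 0: inferior good.

-0.758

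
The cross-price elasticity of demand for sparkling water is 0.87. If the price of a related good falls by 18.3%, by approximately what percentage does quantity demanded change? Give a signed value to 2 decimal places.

%ΔQ ≈ E × %ΔP_y = (0.87) × (-18.3%) ≈ -15.92%.

-15.92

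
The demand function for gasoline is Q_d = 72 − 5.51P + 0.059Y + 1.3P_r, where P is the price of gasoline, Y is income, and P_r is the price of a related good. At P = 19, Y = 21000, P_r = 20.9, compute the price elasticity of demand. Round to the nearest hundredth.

At the given point, Q_d = 72 − 5.51(19) + 0.059(21000) + 1.3(20.9) = 72 − 104.69 + 1239 + 27.17 = 1233.48.
∂Q_d/∂P = −5.51, so E_p = (−5.51)·(19/1233.48) ≈ -0.08.
|E_p| < 1: demand is inelastic.

-0.08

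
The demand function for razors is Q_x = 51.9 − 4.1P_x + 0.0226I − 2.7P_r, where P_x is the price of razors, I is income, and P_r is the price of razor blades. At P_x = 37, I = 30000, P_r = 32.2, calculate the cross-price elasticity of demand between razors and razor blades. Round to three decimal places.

-0.177

Q_x = 51.9 − 4.1(37) + 0.0226(30000) − 2.7(32.2) = 51.9 − 151.7 + 678 − 86.94 = 491.26.
∂Q_x/∂P_r = −2.7, so E_xy = -2.7·(32.2/491.26) ≈ -0.177.
E_xy < 0: the goods are complements.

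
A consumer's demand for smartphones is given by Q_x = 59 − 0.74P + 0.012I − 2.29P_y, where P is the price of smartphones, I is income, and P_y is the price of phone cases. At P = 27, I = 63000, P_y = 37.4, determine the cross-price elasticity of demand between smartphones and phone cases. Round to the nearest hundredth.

-0.12

Evaluating quantity at (P, I, P_y) gives Q_x = 59 − 0.74(27) + 0.012(63000) − 2.29(37.4) = 59 − 19.98 + 756 − 85.646 = 709.374.
∂Q_x/∂P_y = −2.29, so E_xy = -2.29·(37.4/709.374) ≈ -0.12.
E_xy < 0: the goods are complements.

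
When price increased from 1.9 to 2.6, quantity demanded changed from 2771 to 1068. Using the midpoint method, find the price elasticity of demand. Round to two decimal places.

-2.85

%Δq = (1068 − 2771)/[(2771 + 1068)/2] = -1703/1919.5 ≈ -0.8872.
%ΔP = (2.6 − 1.9)/[(1.9 + 2.6)/2] = 0.7/2.25 ≈ 0.3111.
Arc elasticity E = %Δq/%ΔP ≈ -0.8872/0.3111 ≈ -2.85.
|E| > 1: demand is elastic over this range.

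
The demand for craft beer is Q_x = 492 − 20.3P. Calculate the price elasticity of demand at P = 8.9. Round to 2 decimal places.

At P = 8.9, Q_x = 311.33.
dQ_x/dP = −20.3.
Point elasticity E = (dQ_x/dP)·(P/Q_x) = -20.3 × 8.9/311.33 ≈ -0.58.
|E| < 1, so demand is inelastic at this price.

-0.58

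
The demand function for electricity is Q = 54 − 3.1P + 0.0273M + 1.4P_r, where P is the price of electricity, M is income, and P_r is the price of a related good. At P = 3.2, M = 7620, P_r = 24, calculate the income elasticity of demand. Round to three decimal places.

Evaluating quantity at (P, M, P_r) gives Q = 54 − 3.1(3.2) + 0.0273(7620) + 1.4(24) = 54 − 9.92 + 208.026 + 33.6 = 285.706.
∂Q/∂M = +0.0273, so E_I = 0.0273·(7620/285.706) ≈ 0.728.
E_I ∈ (0,1): normal good (necessity).

0.728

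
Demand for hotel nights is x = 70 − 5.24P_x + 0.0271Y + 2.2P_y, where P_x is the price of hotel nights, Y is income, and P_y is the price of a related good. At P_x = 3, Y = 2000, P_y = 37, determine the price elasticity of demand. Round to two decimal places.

At the given point, x = 70 − 5.24(3) + 0.0271(2000) + 2.2(37) = 70 − 15.72 + 54.2 + 81.4 = 189.88.
∂x/∂P_x = −5.24, so E_p = (−5.24)·(3/189.88) ≈ -0.08.
|E_p| < 1: demand is inelastic.

-0.08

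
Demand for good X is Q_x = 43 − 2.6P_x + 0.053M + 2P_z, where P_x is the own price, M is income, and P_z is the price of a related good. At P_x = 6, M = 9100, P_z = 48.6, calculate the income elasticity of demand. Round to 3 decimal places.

0.795

Substituting, Q_x = 43 − 2.6(6) + 0.053(9100) + 2(48.6) = 43 − 15.6 + 482.3 + 97.2 = 606.9.
∂Q_x/∂M = +0.053, so E_I = 0.053·(9100/606.9) ≈ 0.795.
E_I ∈ (0,1): normal good (necessity).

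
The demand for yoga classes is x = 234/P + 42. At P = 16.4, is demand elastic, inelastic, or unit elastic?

At P = 16.4, x = 56.2683.
dx/dP = −234/P² = −0.87.
Point elasticity E = (dx/dP)·(P/x) = -0.87 × 16.4/56.2683 ≈ -0.254.
|E| ≈ 0.254 < 1, so demand is inelastic.

inelastic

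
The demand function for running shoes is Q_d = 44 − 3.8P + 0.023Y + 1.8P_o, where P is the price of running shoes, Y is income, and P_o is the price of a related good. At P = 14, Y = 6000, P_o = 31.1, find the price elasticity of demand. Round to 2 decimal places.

-0.29

Q_d = 44 − 3.8(14) + 0.023(6000) + 1.8(31.1) = 44 − 53.2 + 138 + 55.98 = 184.78.
∂Q_d/∂P = −3.8, so E_p = (−3.8)·(14/184.78) ≈ -0.29.
|E_p| < 1: demand is inelastic.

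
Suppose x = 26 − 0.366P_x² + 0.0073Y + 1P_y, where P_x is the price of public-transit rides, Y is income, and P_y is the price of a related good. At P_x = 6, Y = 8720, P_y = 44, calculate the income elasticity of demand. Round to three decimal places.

0.528

At the given point, x = 26 − 0.366(6)² + 0.0073(8720) + 1(44) = 26 − 13.176 + 63.656 + 44 = 120.48.
∂x/∂Y = +0.0073, so E_I = 0.0073·(8720/120.48) ≈ 0.528.
E_I ∈ (0,1): normal good (necessity).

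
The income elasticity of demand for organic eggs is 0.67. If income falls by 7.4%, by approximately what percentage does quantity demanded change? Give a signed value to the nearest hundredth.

-4.96

%ΔQ ≈ E × %ΔI = (0.67) × (-7.4%) ≈ -4.96%.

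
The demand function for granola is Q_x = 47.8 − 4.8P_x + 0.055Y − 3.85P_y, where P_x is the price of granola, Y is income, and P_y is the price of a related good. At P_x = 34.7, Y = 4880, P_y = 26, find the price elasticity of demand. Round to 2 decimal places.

Q_x = 47.8 − 4.8(34.7) + 0.055(4880) − 3.85(26) = 47.8 − 166.56 + 268.4 − 100.1 = 49.54.
∂Q_x/∂P_x = −4.8, so E_p = (−4.8)·(34.7/49.54) ≈ -3.36.
|E_p| > 1: demand is elastic.

-3.36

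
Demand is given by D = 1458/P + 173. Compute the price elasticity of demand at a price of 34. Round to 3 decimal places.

-0.199

At P = 34, D = 215.8824.
dD/dP = −1458/P² = −1.2612.
Point elasticity E = (dD/dP)·(P/D) = -1.2612 × 34/215.8824 ≈ -0.199.
|E| < 1, so demand is inelastic at this price.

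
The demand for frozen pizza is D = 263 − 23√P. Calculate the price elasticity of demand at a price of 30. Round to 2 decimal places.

-0.46

At P = 30, D = 137.0238.
dD/dP = −23/(2√P) = −23/(2·5.4772).
Point elasticity E = (dD/dP)·(P/D) = -2.0996 × 30/137.0238 ≈ -0.46.
|E| < 1, so demand is inelastic at this price.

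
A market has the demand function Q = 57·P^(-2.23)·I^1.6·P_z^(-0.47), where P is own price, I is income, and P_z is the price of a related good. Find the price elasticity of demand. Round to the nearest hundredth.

-2.23

For a Cobb–Douglas (constant-elasticity) form Q = A·P^α·…, the elasticity with respect to P equals the exponent α at every point.
Here the exponent on P is -2.23, so the price elasticity of demand is -2.23.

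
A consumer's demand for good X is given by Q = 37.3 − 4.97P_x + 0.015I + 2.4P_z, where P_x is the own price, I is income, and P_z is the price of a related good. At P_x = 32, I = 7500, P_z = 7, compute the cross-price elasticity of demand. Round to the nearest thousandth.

2.222

Q = 37.3 − 4.97(32) + 0.015(7500) + 2.4(7) = 37.3 − 159.04 + 112.5 + 16.8 = 7.56.
∂Q/∂P_z = +2.4, so E_xy = 2.4·(7/7.56) ≈ 2.222.
E_xy > 0: the goods are substitutes.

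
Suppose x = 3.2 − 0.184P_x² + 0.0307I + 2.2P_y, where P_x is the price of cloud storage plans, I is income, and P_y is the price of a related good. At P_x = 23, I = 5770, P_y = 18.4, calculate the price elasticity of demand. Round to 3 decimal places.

-1.577

Substituting, x = 3.2 − 0.184(23)² + 0.0307(5770) + 2.2(18.4) = 3.2 − 97.336 + 177.139 + 40.48 = 123.483.
∂x/∂P_x = −2·0.184·P_x = -8.464, so E_p = -8.464·(23/123.483) ≈ -1.577.
|E_p| > 1: demand is elastic.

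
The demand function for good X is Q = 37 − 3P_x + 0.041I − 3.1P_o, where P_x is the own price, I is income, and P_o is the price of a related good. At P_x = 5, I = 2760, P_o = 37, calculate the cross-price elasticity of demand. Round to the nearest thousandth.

Evaluating quantity at (P_x, I, P_o) gives Q = 37 − 3(5) + 0.041(2760) − 3.1(37) = 37 − 15 + 113.16 − 114.7 = 20.46.
∂Q/∂P_o = −3.1, so E_xy = -3.1·(37/20.46) ≈ -5.606.
E_xy < 0: the goods are complements.

-5.606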